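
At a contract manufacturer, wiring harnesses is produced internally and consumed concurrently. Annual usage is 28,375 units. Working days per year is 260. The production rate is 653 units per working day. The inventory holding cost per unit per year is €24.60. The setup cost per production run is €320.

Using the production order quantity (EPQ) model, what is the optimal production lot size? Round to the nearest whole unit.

941 units

d = 28,375/260 = 109.1346 units/day;  effective holding cost H(1 − d/p) = 24.6·(1 − 109.1346/653) = 20.48865
Q* = √(2DS / H_eff) = √(2·28,375·320 / 20.48865) ≈ 941.46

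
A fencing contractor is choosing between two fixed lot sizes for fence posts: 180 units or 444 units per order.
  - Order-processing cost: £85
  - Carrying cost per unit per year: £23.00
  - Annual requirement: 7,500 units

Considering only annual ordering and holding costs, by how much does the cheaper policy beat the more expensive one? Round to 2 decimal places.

£930.14

Annual cost at Q: ordering D·S/Q plus holding Q·H/2.
TC(180) = (7,500/180)×85 + (180/2)×23 = £5,611.67
TC(444) = (7,500/444)×85 + (444/2)×23 = £6,541.81
Cheaper: Q = 180.  Difference = £930.14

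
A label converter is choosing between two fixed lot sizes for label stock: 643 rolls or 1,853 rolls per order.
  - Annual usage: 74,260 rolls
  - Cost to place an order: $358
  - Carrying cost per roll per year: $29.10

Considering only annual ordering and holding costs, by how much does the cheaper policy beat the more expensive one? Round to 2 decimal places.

For each Q, cost = (D/Q)·S + (Q/2)·H.
TC(643) = (74,260/643)×358 + (643/2)×29.1 = $50,701.03
TC(1,853) = (74,260/1,853)×358 + (1,853/2)×29.1 = $41,308.20
|ΔTC| = |$50,701.03 − $41,308.20| = $9,392.83

$9,392.83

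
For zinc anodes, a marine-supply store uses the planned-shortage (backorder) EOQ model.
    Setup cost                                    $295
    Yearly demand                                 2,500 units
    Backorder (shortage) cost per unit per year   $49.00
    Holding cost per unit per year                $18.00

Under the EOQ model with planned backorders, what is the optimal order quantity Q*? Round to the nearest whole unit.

335 units

Q* = √(2DS/H) · √((H + b)/b)
   = √(2 × 2,500 × 295 / 18) · √((18 + 49) / 49)
   = 286.259 × 1.1693 ≈ 334.73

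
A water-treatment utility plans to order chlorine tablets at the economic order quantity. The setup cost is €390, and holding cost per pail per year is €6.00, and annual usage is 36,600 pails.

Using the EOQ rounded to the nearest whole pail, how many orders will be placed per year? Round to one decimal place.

16.8 orders per year

Q* = √(2·D·S / H) = √(2·36,600·390 / 6) = √4,758,000.0 ≈ 2,181.28 → Q = 2,181
N = D/Q = 36,600/2,181 ≈ 16.781 orders/yr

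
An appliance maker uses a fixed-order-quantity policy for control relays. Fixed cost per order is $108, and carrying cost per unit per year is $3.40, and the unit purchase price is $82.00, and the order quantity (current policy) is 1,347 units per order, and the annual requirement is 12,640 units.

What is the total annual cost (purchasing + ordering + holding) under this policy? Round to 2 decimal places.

$1,039,783.35

Ordering: D/Q × S = 12,640/1,347 × $108 = $1,013.45
Holding:  Q/2 × H = 1,347/2 × $3.4 = $2,289.90
Purchase cost = D·C = 12,640 × 82 = $1,036,480.00
Total = $1,013.45 + $2,289.90 + $1,036,480.00 = $1,039,783.35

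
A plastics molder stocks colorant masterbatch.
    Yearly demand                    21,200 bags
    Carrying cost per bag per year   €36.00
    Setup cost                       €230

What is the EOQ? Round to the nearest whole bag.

520 bags

EOQ = √(2DS/H) = √(2 × 21,200 × 230 / 36)
    = √(270,888.89) ≈ 520.47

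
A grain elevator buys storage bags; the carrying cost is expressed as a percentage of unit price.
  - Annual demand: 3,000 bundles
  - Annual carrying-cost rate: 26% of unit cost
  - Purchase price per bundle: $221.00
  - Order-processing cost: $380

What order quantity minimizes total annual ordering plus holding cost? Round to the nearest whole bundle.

Holding cost per bundle per year: H = 26% × $221 = $57.4600
EOQ = √(2DS/H) = √(2 × 3,000 × 380 / 57.46)
    = √(39,679.78) ≈ 199.20

199 bundles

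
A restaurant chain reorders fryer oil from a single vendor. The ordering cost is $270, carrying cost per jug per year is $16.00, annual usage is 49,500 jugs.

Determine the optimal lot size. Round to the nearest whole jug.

Optimal lot size Q* = (2 × 49,500 × $270 / $16)^½ ≈ 1,292.53

1,293 jugs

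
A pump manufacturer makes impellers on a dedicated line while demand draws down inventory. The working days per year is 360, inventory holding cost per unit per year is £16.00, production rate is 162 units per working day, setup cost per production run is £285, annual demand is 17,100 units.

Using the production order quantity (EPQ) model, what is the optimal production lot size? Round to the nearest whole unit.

Daily demand d = 17,100/360 = 47.500; p = 162; 1 − d/p = 0.70679
EPQ = √(2DS / (H(1 − d/p)))
    = √(2 × 17,100 × 285 / (16 × 0.70679)) ≈ 928.39

928 units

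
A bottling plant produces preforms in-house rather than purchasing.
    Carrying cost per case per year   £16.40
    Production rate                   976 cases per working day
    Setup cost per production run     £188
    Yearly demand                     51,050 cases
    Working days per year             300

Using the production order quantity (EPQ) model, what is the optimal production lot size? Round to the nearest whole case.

d = 51,050/300 = 170.1667 cases/day;  effective holding cost H(1 − d/p) = 16.4·(1 − 170.1667/976) = 13.54064
Q* = √(2DS / H_eff) = √(2·51,050·188 / 13.54064) ≈ 1,190.62

1,191 cases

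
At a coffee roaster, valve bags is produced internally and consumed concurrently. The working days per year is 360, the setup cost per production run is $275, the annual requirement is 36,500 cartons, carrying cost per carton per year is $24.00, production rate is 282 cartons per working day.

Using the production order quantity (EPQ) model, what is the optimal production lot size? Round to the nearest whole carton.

Daily demand d = 36,500/360 = 101.389; p = 282; 1 − d/p = 0.64046
EPQ = √(2DS / (H(1 − d/p)))
    = √(2 × 36,500 × 275 / (24 × 0.64046)) ≈ 1,142.81

1,143 cartons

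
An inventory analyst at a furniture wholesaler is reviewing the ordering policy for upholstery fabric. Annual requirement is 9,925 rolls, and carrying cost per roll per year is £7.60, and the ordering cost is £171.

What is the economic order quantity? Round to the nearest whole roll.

Optimal lot size Q* = (2 × 9,925 × £171 / £7.6)^½ ≈ 668.30

668 rolls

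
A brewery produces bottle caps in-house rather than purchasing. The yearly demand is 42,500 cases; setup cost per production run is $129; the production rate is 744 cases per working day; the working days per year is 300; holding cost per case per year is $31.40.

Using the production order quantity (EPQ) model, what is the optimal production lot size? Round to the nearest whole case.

657 cases

d = 42,500/300 = 141.6667 cases/day;  effective holding cost H(1 − d/p) = 31.4·(1 − 141.6667/744) = 25.42106
Q* = √(2DS / H_eff) = √(2·42,500·129 / 25.42106) ≈ 656.76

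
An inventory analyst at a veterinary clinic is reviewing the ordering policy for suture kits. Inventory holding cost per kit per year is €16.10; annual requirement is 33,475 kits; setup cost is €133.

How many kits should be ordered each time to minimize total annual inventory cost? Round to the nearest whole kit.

2DS/H = 2·33,475·133/16.1 = 553,065.22
EOQ = √553,065.22 ≈ 743.68

744 kits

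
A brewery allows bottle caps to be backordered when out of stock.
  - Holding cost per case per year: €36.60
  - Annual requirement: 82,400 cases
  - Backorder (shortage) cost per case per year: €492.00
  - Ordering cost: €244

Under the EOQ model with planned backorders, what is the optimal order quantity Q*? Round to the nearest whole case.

Basic EOQ = √(2·82,400·244/36.6) = 1,048.173
Backorder adjustment √((H+b)/b) = √((36.6+492)/492) = 1.0365
Q* = 1,048.173 × 1.0365 ≈ 1,086.46

1,086 cases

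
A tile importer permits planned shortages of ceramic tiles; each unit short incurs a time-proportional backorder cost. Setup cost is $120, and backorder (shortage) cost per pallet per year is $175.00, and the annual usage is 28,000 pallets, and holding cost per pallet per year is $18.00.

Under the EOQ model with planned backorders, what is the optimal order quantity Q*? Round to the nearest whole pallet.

Basic EOQ = √(2·28,000·120/18) = 611.010
Backorder adjustment √((H+b)/b) = √((18+175)/175) = 1.0502
Q* = 611.010 × 1.0502 ≈ 641.66

642 pallets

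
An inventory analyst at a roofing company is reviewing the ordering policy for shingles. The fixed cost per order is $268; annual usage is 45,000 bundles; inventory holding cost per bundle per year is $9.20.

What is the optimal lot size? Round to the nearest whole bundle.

2DS/H = 2·45,000·268/9.2 = 2,621,739.13
EOQ = √2,621,739.13 ≈ 1,619.18

1,619 bundles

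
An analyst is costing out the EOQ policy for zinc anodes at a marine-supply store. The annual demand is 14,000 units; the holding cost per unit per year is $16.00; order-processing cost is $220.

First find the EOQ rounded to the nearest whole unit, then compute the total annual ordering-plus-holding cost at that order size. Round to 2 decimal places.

$9,927.74

Optimal lot size Q* = (2 × 14,000 × $220 / $16)^½ ≈ 620.48 → Q = 620 units
Ordering: D/Q × S = 14,000/620 × $220 = $4,967.74
Holding:  Q/2 × H = 620/2 × $16 = $4,960.00
Total = $4,967.74 + $4,960.00 = $9,927.74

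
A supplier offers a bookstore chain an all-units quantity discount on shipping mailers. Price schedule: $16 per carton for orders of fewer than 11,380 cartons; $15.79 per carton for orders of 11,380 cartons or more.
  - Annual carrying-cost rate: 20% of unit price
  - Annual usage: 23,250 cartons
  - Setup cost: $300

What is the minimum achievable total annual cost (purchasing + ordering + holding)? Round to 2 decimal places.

$378,681.32

H₁ = 20%×$16 = $3.2000;  H₂ = 20%×$15.79 = $3.1580
EOQ₁ = √(2×23,250×300/3.2000) = 2,087.91  (< 11,380, feasible at tier 1)
EOQ₂ = √(2×23,250×300/3.1580) = 2,101.75  (< 11,380 → use Q = 11,380 at tier-2 price)
TC(tier 1 (EOQ₁), Q≈2,087.9) = $378,681.32
TC(tier 2, Q≈11,380.0) = $385,699.44
Minimum at tier 1 (EOQ₁): $378,681.32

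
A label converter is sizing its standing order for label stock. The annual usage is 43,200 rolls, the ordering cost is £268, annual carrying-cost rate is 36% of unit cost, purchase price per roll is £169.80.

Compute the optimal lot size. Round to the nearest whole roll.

Holding cost per roll per year: H = 36% × £169.8 = £61.1280
2DS/H = 2·43,200·268/61.128 = 378,798.59
EOQ = √378,798.59 ≈ 615.47

615 rolls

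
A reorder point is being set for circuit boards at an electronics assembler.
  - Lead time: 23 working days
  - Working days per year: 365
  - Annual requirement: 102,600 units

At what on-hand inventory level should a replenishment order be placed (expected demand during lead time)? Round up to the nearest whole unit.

Daily demand d = 102,600 / 365 = 281.096 units/day
Demand during lead time = 281.096 × 23 = 6,465.21
Reorder point = 6,465.21 → round up

6,466 units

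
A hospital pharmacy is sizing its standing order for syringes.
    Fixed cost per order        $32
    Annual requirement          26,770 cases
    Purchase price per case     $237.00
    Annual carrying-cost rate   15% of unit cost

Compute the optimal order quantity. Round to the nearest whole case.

220 cases

H = i·C = 0.15 × $237 = $35.5500 per case-year
Optimal lot size Q* = (2 × 26,770 × $32 / $35.55)^½ ≈ 219.53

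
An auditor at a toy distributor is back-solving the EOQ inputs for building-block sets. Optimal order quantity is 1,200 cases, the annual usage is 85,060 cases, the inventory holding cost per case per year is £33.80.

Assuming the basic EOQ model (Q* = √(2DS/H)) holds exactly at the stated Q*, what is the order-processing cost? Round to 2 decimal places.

From Q* = √(2DS/H) ⇒ Q*² = 2DS/H.
S = Q²H / (2D) = 1,200² × 33.8 / (2 × 85,060) = 286.1039

£286.10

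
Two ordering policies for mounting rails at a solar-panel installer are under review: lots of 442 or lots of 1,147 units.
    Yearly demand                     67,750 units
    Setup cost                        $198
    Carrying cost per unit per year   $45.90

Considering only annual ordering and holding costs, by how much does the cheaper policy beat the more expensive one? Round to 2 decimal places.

$2,474.51

TC(Q) = (D/Q)S + (Q/2)H
TC(442) = (67,750/442)×198 + (442/2)×45.9 = $40,493.45
TC(1,147) = (67,750/1,147)×198 + (1,147/2)×45.9 = $38,018.94
Lots of 1,147 are cheaper by $2,474.51.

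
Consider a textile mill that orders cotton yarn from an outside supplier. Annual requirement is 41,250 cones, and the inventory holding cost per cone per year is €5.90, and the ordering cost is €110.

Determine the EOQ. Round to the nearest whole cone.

1,240 cones

2DS/H = 2·41,250·110/5.9 = 1,538,135.59
EOQ = √1,538,135.59 ≈ 1,240.22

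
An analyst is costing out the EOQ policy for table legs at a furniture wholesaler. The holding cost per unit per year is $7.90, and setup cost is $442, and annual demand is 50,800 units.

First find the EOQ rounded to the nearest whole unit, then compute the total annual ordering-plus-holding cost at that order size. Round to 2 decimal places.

$18,835.26

Optimal lot size Q* = (2 × 50,800 × $442 / $7.9)^½ ≈ 2,384.21 → Q = 2,384 units
Annual ordering cost = (D/Q)·S = (50,800/2,384) × 442 = $9,418.46
Annual holding cost  = (Q/2)·H = (2,384/2) × 7.9 = $9,416.80
Total = $9,418.46 + $9,416.80 = $18,835.26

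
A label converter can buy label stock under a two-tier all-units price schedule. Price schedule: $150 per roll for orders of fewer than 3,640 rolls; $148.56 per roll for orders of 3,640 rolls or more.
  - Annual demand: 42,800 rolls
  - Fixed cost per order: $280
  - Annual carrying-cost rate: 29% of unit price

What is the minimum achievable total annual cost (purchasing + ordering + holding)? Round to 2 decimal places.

$6,440,070.28

H₁ = 29%×$150 = $43.5000;  H₂ = 29%×$148.56 = $43.0824
EOQ₁ = √(2×42,800×280/43.5000) = 742.29  (< 3,640, feasible at tier 1)
EOQ₂ = √(2×42,800×280/43.0824) = 745.87  (< 3,640 → use Q = 3,640 at tier-2 price)
TC(tier 1 (EOQ₁), Q≈742.3) = $6,452,289.44
TC(tier 2, Q≈3,640.0) = $6,440,070.28
Minimum at tier 2: $6,440,070.28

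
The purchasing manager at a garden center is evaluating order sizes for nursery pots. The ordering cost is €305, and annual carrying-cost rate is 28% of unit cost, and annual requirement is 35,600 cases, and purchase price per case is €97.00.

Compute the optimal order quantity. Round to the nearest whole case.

Carrying cost H = €97 × 28% = €27.1600/case/yr
Optimal lot size Q* = (2 × 35,600 × €305 / €27.16)^½ ≈ 894.18

894 cases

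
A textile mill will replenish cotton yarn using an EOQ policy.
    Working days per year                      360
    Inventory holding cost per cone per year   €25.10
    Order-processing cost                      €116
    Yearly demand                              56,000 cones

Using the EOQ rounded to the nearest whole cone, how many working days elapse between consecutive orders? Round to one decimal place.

4.6 days

2DS/H = 2·56,000·116/25.1 = 517,609.56
EOQ = √517,609.56 ≈ 719.45 → Q = 719 cones
Cycle time = (working days × Q)/D = (360 × 719) / 56,000 = 4.622 days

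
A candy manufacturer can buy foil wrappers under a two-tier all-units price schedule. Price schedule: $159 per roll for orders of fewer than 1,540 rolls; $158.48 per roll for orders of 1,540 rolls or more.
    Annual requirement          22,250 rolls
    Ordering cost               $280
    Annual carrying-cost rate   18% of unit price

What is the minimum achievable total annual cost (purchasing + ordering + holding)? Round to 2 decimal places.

H₁ = 18%×$159 = $28.6200;  H₂ = 18%×$158.48 = $28.5264
EOQ₁ = √(2×22,250×280/28.6200) = 659.82  (< 1,540, feasible at tier 1)
EOQ₂ = √(2×22,250×280/28.5264) = 660.90  (< 1,540 → use Q = 1,540 at tier-2 price)
TC(tier 1 (EOQ₁), Q≈659.8) = $3,556,633.99
TC(tier 2, Q≈1,540.0) = $3,552,190.78
Minimum at tier 2: $3,552,190.78

$3,552,190.78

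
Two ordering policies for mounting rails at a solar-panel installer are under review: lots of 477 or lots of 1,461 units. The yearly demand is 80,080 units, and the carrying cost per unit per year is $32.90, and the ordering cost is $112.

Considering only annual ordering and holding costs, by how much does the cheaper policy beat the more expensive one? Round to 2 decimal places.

$3,522.87

Annual cost at Q: ordering D·S/Q plus holding Q·H/2.
TC(477) = (80,080/477)×112 + (477/2)×32.9 = $26,649.50
TC(1,461) = (80,080/1,461)×112 + (1,461/2)×32.9 = $30,172.37
Cheaper: Q = 477.  Difference = $3,522.87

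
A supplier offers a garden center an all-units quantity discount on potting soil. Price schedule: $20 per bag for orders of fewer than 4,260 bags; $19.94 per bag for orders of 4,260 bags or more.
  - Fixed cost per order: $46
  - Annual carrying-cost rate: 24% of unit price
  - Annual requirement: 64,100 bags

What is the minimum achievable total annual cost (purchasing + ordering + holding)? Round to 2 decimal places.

$1,287,320.39

H₁ = 24%×$20 = $4.8000;  H₂ = 24%×$19.94 = $4.7856
EOQ₁ = √(2×64,100×46/4.8000) = 1,108.41  (< 4,260, feasible at tier 1)
EOQ₂ = √(2×64,100×46/4.7856) = 1,110.08  (< 4,260 → use Q = 4,260 at tier-2 price)
TC(tier 1 (EOQ₁), Q≈1,108.4) = $1,287,320.39
TC(tier 2, Q≈4,260.0) = $1,289,039.49
Minimum at tier 1 (EOQ₁): $1,287,320.39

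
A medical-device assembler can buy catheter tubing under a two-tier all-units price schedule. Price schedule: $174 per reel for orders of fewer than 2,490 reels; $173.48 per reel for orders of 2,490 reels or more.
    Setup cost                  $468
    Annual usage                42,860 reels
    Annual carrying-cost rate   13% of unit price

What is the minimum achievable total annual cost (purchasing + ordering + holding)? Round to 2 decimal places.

$7,471,486.15

H₁ = 13%×$174 = $22.6200;  H₂ = 13%×$173.48 = $22.5524
EOQ₁ = √(2×42,860×468/22.6200) = 1,331.73  (< 2,490, feasible at tier 1)
EOQ₂ = √(2×42,860×468/22.5524) = 1,333.73  (< 2,490 → use Q = 2,490 at tier-2 price)
TC(tier 1 (EOQ₁), Q≈1,331.7) = $7,487,763.84
TC(tier 2, Q≈2,490.0) = $7,471,486.15
Minimum at tier 2: $7,471,486.15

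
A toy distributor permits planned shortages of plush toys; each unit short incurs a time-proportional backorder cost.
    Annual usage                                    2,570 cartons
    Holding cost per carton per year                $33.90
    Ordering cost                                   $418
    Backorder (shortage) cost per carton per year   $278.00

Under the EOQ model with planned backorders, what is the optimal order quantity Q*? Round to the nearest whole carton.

Basic EOQ = √(2·2,570·418/33.9) = 251.750
Backorder adjustment √((H+b)/b) = √((33.9+278)/278) = 1.0592
Q* = 251.750 × 1.0592 ≈ 266.66

267 cartons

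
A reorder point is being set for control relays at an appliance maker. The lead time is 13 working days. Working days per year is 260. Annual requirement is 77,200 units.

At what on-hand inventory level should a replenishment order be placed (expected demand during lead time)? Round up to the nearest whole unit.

3,860 units

Daily demand d = 77,200 / 260 = 296.923 units/day
Demand during lead time = 296.923 × 13 = 3,860.00
Reorder point = 3,860.00 → round up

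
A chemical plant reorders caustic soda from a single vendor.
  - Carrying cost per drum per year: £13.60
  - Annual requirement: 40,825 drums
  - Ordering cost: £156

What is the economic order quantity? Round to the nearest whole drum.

EOQ = √(2DS/H) = √(2 × 40,825 × 156 / 13.6)
    = √(936,573.53) ≈ 967.77

968 drums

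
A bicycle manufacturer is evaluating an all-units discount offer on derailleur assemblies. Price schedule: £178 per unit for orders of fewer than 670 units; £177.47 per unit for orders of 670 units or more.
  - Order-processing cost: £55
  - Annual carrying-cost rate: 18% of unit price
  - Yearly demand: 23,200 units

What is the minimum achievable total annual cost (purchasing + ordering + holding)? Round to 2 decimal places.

H₁ = 18%×£178 = £32.0400;  H₂ = 18%×£177.47 = £31.9446
EOQ₁ = √(2×23,200×55/32.0400) = 282.22  (< 670, feasible at tier 1)
EOQ₂ = √(2×23,200×55/31.9446) = 282.65  (< 670 → use Q = 670 at tier-2 price)
TC(tier 1 (EOQ₁), Q≈282.2) = £4,138,642.46
TC(tier 2, Q≈670.0) = £4,129,909.92
Minimum at tier 2: £4,129,909.92

£4,129,909.92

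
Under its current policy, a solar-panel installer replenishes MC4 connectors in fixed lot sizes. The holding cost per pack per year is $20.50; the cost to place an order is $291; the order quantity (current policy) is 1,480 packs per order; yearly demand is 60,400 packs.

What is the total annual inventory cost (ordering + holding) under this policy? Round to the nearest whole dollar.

$27,046

Ordering: D/Q × S = 60,400/1,480 × $291 = $11,875.95
Holding:  Q/2 × H = 1,480/2 × $20.5 = $15,170.00
Total = $11,875.95 + $15,170.00 = $27,045.95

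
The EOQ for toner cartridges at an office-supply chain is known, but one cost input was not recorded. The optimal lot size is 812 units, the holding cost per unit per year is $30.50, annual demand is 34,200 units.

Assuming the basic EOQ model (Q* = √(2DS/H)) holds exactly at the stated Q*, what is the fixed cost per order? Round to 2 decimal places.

EOQ relation: Q² = 2DS/H, so rearrange for the unknown.
S = Q²H / (2D) = 812² × 30.5 / (2 × 34,200) = 294.0057

$294.01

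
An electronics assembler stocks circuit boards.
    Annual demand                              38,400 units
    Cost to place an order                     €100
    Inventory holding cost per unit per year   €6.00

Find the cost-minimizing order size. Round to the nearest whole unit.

1,131 units

2DS/H = 2·38,400·100/6 = 1,280,000.00
EOQ = √1,280,000.00 ≈ 1,131.37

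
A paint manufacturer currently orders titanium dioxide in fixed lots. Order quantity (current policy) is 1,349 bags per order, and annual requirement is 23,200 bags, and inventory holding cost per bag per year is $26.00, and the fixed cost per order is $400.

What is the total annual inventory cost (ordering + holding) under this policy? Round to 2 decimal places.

$24,416.17

Ordering: D/Q × S = 23,200/1,349 × $400 = $6,879.17
Holding:  Q/2 × H = 1,349/2 × $26 = $17,537.00
Total = $6,879.17 + $17,537.00 = $24,416.17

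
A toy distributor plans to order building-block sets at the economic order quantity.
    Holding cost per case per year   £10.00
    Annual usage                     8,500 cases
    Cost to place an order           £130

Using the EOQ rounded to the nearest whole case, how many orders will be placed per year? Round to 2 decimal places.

EOQ = √(2DS/H) = √(2 × 8,500 × 130 / 10)
    = √(221,000.00) ≈ 470.11 → Q = 470
N = D/Q = 8,500/470 ≈ 18.085 orders/yr

18.09 orders per year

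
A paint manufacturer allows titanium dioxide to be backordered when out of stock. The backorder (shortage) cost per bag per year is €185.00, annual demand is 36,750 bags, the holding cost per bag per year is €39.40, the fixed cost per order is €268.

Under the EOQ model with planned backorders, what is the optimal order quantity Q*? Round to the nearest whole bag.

779 bags

Q* = √(2DS/H) · √((H + b)/b)
   = √(2 × 36,750 × 268 / 39.4) · √((39.4 + 185) / 185)
   = 707.071 × 1.1014 ≈ 778.73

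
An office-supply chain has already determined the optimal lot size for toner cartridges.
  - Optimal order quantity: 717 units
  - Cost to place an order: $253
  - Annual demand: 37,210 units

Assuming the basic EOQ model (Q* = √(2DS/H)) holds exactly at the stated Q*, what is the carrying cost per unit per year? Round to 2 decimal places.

$36.62

From Q* = √(2DS/H) ⇒ Q*² = 2DS/H.
H = 2DS / Q² = 2 × 37,210 × 253 / 717² = 36.6245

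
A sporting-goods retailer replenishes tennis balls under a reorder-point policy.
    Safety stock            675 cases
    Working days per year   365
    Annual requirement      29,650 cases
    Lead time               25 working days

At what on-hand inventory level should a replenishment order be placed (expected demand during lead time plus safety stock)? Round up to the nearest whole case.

2,706 cases

Daily demand d = 29,650 / 365 = 81.233 cases/day
Demand during lead time = 81.233 × 25 = 2,030.82
Reorder point = 2,030.82 + 675 = 2,705.82 → round up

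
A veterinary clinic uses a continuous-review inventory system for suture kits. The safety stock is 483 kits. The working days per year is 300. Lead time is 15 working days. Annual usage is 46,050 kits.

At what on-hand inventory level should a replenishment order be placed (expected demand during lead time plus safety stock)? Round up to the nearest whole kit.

2,786 kits

Daily demand d = 46,050 / 300 = 153.500 kits/day
Demand during lead time = 153.500 × 15 = 2,302.50
Reorder point = 2,302.50 + 483 = 2,785.50 → round up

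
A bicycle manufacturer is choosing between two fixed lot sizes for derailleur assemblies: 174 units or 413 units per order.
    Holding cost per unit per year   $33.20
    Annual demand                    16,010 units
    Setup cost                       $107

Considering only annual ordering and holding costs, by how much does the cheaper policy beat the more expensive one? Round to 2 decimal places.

$1,729.96

TC(Q) = (D/Q)S + (Q/2)H
TC(174) = (16,010/174)×107 + (174/2)×33.2 = $12,733.63
TC(413) = (16,010/413)×107 + (413/2)×33.2 = $11,003.67
Lots of 413 are cheaper by $1,729.96.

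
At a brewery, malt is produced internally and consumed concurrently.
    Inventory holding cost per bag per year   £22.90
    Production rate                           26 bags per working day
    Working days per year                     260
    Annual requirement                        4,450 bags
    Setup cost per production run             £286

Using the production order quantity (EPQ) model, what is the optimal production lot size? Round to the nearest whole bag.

Daily demand d = 4,450/260 = 17.115; p = 26; 1 − d/p = 0.34172
EPQ = √(2DS / (H(1 − d/p)))
    = √(2 × 4,450 × 286 / (22.9 × 0.34172)) ≈ 570.33

570 bags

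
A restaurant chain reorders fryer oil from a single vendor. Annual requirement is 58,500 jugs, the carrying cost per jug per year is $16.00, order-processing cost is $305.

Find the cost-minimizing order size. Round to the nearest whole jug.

2DS/H = 2·58,500·305/16 = 2,230,312.50
EOQ = √2,230,312.50 ≈ 1,493.42

1,493 jugs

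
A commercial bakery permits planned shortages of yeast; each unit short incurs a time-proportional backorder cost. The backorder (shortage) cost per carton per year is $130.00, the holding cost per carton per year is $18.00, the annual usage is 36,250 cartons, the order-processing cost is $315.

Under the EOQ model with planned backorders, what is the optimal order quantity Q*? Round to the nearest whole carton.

Basic EOQ = √(2·36,250·315/18) = 1,126.388
Backorder adjustment √((H+b)/b) = √((18+130)/130) = 1.0670
Q* = 1,126.388 × 1.0670 ≈ 1,201.84

1,202 cartons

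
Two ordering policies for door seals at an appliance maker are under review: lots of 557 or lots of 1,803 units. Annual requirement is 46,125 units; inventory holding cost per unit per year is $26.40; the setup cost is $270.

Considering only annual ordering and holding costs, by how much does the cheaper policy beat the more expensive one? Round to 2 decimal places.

$995.82

Annual cost at Q: ordering D·S/Q plus holding Q·H/2.
TC(557) = (46,125/557)×270 + (557/2)×26.4 = $29,711.02
TC(1,803) = (46,125/1,803)×270 + (1,803/2)×26.4 = $30,706.84
|ΔTC| = |$29,711.02 − $30,706.84| = $995.82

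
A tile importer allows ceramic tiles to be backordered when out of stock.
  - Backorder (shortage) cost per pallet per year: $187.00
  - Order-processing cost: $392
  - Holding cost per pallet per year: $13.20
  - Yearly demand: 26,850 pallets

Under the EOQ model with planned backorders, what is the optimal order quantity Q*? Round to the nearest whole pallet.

Basic EOQ = √(2·26,850·392/13.2) = 1,262.825
Backorder adjustment √((H+b)/b) = √((13.2+187)/187) = 1.0347
Q* = 1,262.825 × 1.0347 ≈ 1,306.64

1,307 pallets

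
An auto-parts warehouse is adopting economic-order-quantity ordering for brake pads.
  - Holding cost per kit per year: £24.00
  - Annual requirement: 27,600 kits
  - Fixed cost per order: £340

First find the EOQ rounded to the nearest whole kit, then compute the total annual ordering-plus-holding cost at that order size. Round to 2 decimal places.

Optimal lot size Q* = (2 × 27,600 × £340 / £24)^½ ≈ 884.31 → Q = 884 kits
Annual ordering cost = (D/Q)·S = (27,600/884) × 340 = £10,615.38
Annual holding cost  = (Q/2)·H = (884/2) × 24 = £10,608.00
Total = £10,615.38 + £10,608.00 = £21,223.38

£21,223.38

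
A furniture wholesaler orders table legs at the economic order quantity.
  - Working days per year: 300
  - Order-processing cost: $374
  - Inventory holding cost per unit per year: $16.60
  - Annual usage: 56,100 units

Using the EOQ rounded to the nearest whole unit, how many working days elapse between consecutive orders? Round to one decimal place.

8.5 days

EOQ = √(2DS/H) = √(2 × 56,100 × 374 / 16.6)
    = √(2,527,879.52) ≈ 1,589.93 → Q = 1,590 units
T = Q/D × 300 days = 1,590/56,100 × 300 = 8.503 days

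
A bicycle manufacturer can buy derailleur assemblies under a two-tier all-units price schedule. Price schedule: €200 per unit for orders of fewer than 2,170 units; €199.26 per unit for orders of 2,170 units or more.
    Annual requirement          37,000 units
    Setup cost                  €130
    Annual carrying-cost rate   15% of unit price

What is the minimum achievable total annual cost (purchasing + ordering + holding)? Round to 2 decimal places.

H₁ = 15%×€200 = €30.0000;  H₂ = 15%×€199.26 = €29.8890
EOQ₁ = √(2×37,000×130/30.0000) = 566.27  (< 2,170, feasible at tier 1)
EOQ₂ = √(2×37,000×130/29.8890) = 567.32  (< 2,170 → use Q = 2,170 at tier-2 price)
TC(tier 1 (EOQ₁), Q≈566.3) = €7,416,988.23
TC(tier 2, Q≈2,170.0) = €7,407,266.15
Minimum at tier 2: €7,407,266.15

€7,407,266.15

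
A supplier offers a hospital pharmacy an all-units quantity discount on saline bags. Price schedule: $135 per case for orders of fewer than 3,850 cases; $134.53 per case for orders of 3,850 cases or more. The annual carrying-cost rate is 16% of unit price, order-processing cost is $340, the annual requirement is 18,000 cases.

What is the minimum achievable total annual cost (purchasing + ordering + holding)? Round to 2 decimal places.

H₁ = 16%×$135 = $21.6000;  H₂ = 16%×$134.53 = $21.5248
EOQ₁ = √(2×18,000×340/21.6000) = 752.77  (< 3,850, feasible at tier 1)
EOQ₂ = √(2×18,000×340/21.5248) = 754.09  (< 3,850 → use Q = 3,850 at tier-2 price)
TC(tier 1 (EOQ₁), Q≈752.8) = $2,446,259.89
TC(tier 2, Q≈3,850.0) = $2,464,564.85
Minimum at tier 1 (EOQ₁): $2,446,259.89

$2,446,259.89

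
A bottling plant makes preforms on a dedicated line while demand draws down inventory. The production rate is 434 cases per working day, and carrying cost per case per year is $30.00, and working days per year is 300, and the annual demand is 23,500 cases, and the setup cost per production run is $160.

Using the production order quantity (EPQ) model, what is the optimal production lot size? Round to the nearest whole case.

Daily demand d = 23,500/300 = 78.333; p = 434; 1 − d/p = 0.81951
EPQ = √(2DS / (H(1 − d/p)))
    = √(2 × 23,500 × 160 / (30 × 0.81951)) ≈ 553.06

553 cases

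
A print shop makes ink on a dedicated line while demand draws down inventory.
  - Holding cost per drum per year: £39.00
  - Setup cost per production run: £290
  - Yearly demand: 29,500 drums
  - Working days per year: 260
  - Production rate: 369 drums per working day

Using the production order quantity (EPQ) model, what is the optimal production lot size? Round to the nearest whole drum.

796 drums

d = 29,500/260 = 113.4615 drums/day;  effective holding cost H(1 − d/p) = 39·(1 − 113.4615/369) = 27.00813
Q* = √(2DS / H_eff) = √(2·29,500·290 / 27.00813) ≈ 795.94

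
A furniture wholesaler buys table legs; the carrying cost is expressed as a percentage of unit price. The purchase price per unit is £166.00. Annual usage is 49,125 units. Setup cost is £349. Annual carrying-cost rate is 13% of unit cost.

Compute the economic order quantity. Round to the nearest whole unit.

1,261 units

Carrying cost H = £166 × 13% = £21.5800/unit/yr
Q* = √(2·D·S / H) = √(2·49,125·349 / 21.58) = √1,588,936.5 ≈ 1,260.53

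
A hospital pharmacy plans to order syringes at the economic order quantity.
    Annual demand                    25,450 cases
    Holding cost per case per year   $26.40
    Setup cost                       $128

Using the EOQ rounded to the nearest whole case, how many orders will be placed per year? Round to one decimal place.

2DS/H = 2·25,450·128/26.4 = 246,787.88
EOQ = √246,787.88 ≈ 496.78 → Q = 497
N = D/Q = 25,450/497 ≈ 51.207 orders/yr

51.2 orders per year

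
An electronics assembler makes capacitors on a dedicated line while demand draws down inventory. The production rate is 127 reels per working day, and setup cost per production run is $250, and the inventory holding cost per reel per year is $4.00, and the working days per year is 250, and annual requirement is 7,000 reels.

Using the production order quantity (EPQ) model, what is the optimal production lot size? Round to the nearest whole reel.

1,059 reels

d = 7,000/250 = 28.0000 reels/day;  effective holding cost H(1 − d/p) = 4·(1 − 28.0000/127) = 3.11811
Q* = √(2DS / H_eff) = √(2·7,000·250 / 3.11811) ≈ 1,059.47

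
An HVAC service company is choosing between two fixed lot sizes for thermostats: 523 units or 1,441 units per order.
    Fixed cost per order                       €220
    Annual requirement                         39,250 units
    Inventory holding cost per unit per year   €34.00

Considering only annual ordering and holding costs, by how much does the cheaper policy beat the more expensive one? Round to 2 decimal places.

Annual cost at Q: ordering D·S/Q plus holding Q·H/2.
TC(523) = (39,250/523)×220 + (523/2)×34 = €25,401.52
TC(1,441) = (39,250/1,441)×220 + (1,441/2)×34 = €30,489.37
Lots of 523 are cheaper by €5,087.85.

€5,087.85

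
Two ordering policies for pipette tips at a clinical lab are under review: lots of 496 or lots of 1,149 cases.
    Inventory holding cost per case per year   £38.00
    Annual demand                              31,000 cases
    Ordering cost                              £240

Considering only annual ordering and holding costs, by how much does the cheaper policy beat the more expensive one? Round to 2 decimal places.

£3,882.20

TC(Q) = (D/Q)S + (Q/2)H
TC(496) = (31,000/496)×240 + (496/2)×38 = £24,424.00
TC(1,149) = (31,000/1,149)×240 + (1,149/2)×38 = £28,306.20
|ΔTC| = |£24,424.00 − £28,306.20| = £3,882.20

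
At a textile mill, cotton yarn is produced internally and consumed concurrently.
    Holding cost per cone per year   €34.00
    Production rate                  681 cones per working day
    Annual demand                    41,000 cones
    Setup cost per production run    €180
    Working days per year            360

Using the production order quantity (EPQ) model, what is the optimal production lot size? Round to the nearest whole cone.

722 cones

Daily demand d = 41,000/360 = 113.889; p = 681; 1 − d/p = 0.83276
EPQ = √(2DS / (H(1 − d/p)))
    = √(2 × 41,000 × 180 / (34 × 0.83276)) ≈ 722.01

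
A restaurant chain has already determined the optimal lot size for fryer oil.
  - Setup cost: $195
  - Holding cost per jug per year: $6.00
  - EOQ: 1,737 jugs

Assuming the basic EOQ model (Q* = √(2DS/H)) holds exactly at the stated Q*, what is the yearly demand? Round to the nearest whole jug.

From Q* = √(2DS/H) ⇒ Q*² = 2DS/H.
D = Q²H / (2S) = 1,737² × 6 / (2 × 195) = 46,417.98

46,418 jugs per year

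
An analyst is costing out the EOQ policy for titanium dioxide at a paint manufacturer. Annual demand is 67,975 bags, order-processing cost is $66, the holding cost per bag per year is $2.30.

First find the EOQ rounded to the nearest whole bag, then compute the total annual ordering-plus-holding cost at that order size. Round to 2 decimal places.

$4,542.82

Optimal lot size Q* = (2 × 67,975 × $66 / $2.3)^½ ≈ 1,975.14 → Q = 1,975 bags
Ordering: D/Q × S = 67,975/1,975 × $66 = $2,271.57
Holding:  Q/2 × H = 1,975/2 × $2.3 = $2,271.25
Total = $2,271.57 + $2,271.25 = $4,542.82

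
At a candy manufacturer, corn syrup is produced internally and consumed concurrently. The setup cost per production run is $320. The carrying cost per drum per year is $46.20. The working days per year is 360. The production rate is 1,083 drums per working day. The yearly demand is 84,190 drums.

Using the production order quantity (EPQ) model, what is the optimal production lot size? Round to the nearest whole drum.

1,220 drums

Daily demand d = 84,190/360 = 233.861; p = 1083; 1 − d/p = 0.78406
EPQ = √(2DS / (H(1 − d/p)))
    = √(2 × 84,190 × 320 / (46.2 × 0.78406)) ≈ 1,219.62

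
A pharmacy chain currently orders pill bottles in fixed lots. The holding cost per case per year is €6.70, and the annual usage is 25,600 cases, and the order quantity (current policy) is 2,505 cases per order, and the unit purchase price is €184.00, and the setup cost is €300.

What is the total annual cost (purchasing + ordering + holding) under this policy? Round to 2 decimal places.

€4,721,857.62

Ordering: D/Q × S = 25,600/2,505 × €300 = €3,065.87
Holding:  Q/2 × H = 2,505/2 × €6.7 = €8,391.75
Purchase cost = D·C = 25,600 × 184 = €4,710,400.00
Total = €3,065.87 + €8,391.75 + €4,710,400.00 = €4,721,857.62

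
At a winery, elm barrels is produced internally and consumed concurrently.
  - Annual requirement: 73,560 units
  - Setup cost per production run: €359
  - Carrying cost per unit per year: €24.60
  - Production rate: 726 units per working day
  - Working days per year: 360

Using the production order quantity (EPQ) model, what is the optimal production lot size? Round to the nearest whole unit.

Daily demand d = 73,560/360 = 204.333; p = 726; 1 − d/p = 0.71855
EPQ = √(2DS / (H(1 − d/p)))
    = √(2 × 73,560 × 359 / (24.6 × 0.71855)) ≈ 1,728.57

1,729 units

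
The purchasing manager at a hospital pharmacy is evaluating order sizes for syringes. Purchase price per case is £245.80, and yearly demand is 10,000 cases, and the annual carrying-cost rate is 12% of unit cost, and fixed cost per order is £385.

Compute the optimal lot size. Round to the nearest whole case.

H = i·C = 0.12 × £245.8 = £29.4960 per case-year
Q* = √(2·D·S / H) = √(2·10,000·385 / 29.496) = √261,052.3 ≈ 510.93

511 cases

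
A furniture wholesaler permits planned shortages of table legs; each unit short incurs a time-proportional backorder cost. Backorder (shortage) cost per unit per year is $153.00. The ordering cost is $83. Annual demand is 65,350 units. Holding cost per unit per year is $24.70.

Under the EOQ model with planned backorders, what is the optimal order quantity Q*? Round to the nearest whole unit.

Basic EOQ = √(2·65,350·83/24.7) = 662.717
Backorder adjustment √((H+b)/b) = √((24.7+153)/153) = 1.0777
Q* = 662.717 × 1.0777 ≈ 714.21

714 units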